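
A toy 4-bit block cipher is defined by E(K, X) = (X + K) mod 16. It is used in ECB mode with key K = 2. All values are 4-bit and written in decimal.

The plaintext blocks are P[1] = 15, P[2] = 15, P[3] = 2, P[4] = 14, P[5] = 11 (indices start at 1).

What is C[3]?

ECB encryption: C_i = E(K, P_i).
C[3]: E(K, 2) = 4.

C[3] = 4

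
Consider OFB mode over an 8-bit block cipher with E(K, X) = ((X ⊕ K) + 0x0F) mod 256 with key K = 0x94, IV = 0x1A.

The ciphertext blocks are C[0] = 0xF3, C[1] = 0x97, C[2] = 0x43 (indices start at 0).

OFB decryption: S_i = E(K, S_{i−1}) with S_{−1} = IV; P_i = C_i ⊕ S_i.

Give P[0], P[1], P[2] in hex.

P[0]: S = E(K, 0x1A) = 0x9D; 0xF3 ⊕ 0x9D = 0x6E.
P[1]: S = E(K, 0x9D) = 0x18; 0x97 ⊕ 0x18 = 0x8F.
P[2]: S = E(K, 0x18) = 0x9B; 0x43 ⊕ 0x9B = 0xD8.

P[0] = 0x6E, P[1] = 0x8F, P[2] = 0xD8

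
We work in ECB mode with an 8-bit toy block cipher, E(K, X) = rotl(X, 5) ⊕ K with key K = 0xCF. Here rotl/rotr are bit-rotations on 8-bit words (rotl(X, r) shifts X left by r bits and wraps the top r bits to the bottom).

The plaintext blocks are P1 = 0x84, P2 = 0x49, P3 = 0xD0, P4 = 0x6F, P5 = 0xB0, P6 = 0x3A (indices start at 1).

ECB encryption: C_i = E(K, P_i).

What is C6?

C6: E(K, 0x3A) = 0x88.

C6 = 0x88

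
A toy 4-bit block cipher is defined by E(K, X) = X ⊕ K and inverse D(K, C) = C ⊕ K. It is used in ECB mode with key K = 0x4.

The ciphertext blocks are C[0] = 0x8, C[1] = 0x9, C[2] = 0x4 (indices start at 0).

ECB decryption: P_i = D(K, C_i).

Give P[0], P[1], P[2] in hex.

P[0] = 0xC, P[1] = 0xD, P[2] = 0x0

P[0]: D(K, 0x8) = 0xC.
P[1]: D(K, 0x9) = 0xD.
P[2]: D(K, 0x4) = 0x0.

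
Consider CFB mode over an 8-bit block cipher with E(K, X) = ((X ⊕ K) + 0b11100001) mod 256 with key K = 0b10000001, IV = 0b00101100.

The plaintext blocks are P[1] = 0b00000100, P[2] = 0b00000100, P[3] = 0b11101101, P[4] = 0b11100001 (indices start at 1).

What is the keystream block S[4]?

CFB encryption: C_i = P_i ⊕ E(K, C_{i−1}), with C_{0} = IV.
C[1]: E(K, 0b00101100) = 0b10001110; 0b00000100 ⊕ 0b10001110 = 0b10001010.
C[2]: E(K, 0b10001010) = 0b11101100; 0b00000100 ⊕ 0b11101100 = 0b11101000.
C[3]: E(K, 0b11101000) = 0b01001010; 0b11101101 ⊕ 0b01001010 = 0b10100111.
C[4]: E(K, 0b10100111) = 0b00000111; 0b11100001 ⊕ 0b00000111 = 0b11100110.
So S[4] = 0b00000111.

0b00000111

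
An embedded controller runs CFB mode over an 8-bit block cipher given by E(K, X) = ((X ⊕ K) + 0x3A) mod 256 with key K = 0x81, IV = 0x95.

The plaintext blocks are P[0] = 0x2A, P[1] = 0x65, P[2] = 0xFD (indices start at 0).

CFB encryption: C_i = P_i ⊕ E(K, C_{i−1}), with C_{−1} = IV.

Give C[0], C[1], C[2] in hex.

C[0]: E(K, 0x95) = 0x4E; 0x2A ⊕ 0x4E = 0x64.
C[1]: E(K, 0x64) = 0x1F; 0x65 ⊕ 0x1F = 0x7A.
C[2]: E(K, 0x7A) = 0x35; 0xFD ⊕ 0x35 = 0xC8.

C[0] = 0x64, C[1] = 0x7A, C[2] = 0xC8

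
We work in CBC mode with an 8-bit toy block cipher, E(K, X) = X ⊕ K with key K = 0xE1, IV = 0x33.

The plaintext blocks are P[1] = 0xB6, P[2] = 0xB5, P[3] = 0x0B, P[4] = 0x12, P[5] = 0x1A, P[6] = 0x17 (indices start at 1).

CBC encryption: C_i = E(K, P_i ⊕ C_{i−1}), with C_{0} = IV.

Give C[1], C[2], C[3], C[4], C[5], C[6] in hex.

C[1] = 0x64, C[2] = 0x30, C[3] = 0xDA, C[4] = 0x29, C[5] = 0xD2, C[6] = 0x24

C[1]: P[1] ⊕ 0x33 = 0x85; E(K, 0x85) = 0x64.
C[2]: P[2] ⊕ 0x64 = 0xD1; E(K, 0xD1) = 0x30.
C[3]: P[3] ⊕ 0x30 = 0x3B; E(K, 0x3B) = 0xDA.
C[4]: P[4] ⊕ 0xDA = 0xC8; E(K, 0xC8) = 0x29.
C[5]: P[5] ⊕ 0x29 = 0x33; E(K, 0x33) = 0xD2.
C[6]: P[6] ⊕ 0xD2 = 0xC5; E(K, 0xC5) = 0x24.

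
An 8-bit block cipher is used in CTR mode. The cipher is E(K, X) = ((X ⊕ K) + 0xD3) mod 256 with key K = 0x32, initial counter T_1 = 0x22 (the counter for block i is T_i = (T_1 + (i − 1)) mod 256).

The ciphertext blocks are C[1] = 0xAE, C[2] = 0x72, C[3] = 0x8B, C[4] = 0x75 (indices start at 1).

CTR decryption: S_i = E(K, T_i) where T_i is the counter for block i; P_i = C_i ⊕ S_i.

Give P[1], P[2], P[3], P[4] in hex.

P[1]: T = 0x22, S = E(K, T) = 0xE3; 0xAE ⊕ 0xE3 = 0x4D.
P[2]: T = 0x23, S = E(K, T) = 0xE4; 0x72 ⊕ 0xE4 = 0x96.
P[3]: T = 0x24, S = E(K, T) = 0xE9; 0x8B ⊕ 0xE9 = 0x62.
P[4]: T = 0x25, S = E(K, T) = 0xEA; 0x75 ⊕ 0xEA = 0x9F.

P[1] = 0x4D, P[2] = 0x96, P[3] = 0x62, P[4] = 0x9F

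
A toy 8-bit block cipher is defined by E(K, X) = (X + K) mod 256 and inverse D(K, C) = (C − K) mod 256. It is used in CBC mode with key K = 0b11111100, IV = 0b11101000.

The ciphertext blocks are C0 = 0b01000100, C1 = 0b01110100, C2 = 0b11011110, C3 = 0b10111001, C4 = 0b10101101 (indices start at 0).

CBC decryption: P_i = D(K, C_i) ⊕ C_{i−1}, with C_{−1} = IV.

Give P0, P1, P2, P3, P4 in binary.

P0: D(K, 0b01000100) = 0b01001000; 0b01001000 ⊕ 0b11101000 = 0b10100000.
P1: D(K, 0b01110100) = 0b01111000; 0b01111000 ⊕ 0b01000100 = 0b00111100.
P2: D(K, 0b11011110) = 0b11100010; 0b11100010 ⊕ 0b01110100 = 0b10010110.
P3: D(K, 0b10111001) = 0b10111101; 0b10111101 ⊕ 0b11011110 = 0b01100011.
P4: D(K, 0b10101101) = 0b10110001; 0b10110001 ⊕ 0b10111001 = 0b00001000.

P0 = 0b10100000, P1 = 0b00111100, P2 = 0b10010110, P3 = 0b01100011, P4 = 0b00001000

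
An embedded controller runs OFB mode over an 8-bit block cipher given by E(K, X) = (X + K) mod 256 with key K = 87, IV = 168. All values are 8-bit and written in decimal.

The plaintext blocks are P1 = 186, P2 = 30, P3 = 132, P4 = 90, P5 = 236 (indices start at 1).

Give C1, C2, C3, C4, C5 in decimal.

OFB encryption: S_i = E(K, S_{i−1}) with S_{0} = IV; C_i = P_i ⊕ S_i.
C1: S = E(K, 168) = 255; 186 ⊕ 255 = 69.
C2: S = E(K, 255) = 86; 30 ⊕ 86 = 72.
C3: S = E(K, 86) = 173; 132 ⊕ 173 = 41.
C4: S = E(K, 173) = 4; 90 ⊕ 4 = 94.
C5: S = E(K, 4) = 91; 236 ⊕ 91 = 183.

C1 = 69, C2 = 72, C3 = 41, C4 = 94, C5 = 183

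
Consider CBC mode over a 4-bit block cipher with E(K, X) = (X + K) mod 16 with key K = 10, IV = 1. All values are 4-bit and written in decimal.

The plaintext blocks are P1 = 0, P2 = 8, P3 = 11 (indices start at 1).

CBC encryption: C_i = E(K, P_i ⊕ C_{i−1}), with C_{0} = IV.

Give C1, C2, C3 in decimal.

C1 = 11, C2 = 13, C3 = 0

C1: P1 ⊕ 1 = 1; E(K, 1) = 11.
C2: P2 ⊕ 11 = 3; E(K, 3) = 13.
C3: P3 ⊕ 13 = 6; E(K, 6) = 0.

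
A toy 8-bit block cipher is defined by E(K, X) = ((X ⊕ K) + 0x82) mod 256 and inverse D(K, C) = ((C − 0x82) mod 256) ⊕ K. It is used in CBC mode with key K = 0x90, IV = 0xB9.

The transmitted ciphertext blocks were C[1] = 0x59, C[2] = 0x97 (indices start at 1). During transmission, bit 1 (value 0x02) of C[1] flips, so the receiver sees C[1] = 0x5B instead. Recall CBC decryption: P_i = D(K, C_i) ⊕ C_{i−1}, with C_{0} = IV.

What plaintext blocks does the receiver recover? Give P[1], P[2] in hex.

P[1] = 0xF0, P[2] = 0xDE

Only C[1] changed, to 0x5B. In CBC, a change in C_i garbles P_i and flips the same bit in P_{i+1}. Decrypting the received ciphertext:
P[1]: D(K, 0x5B) = 0x49; 0x49 ⊕ 0xB9 = 0xF0.
P[2]: D(K, 0x97) = 0x85; 0x85 ⊕ 0x5B = 0xDE.
Blocks that differ from the original plaintext: P[1], P[2].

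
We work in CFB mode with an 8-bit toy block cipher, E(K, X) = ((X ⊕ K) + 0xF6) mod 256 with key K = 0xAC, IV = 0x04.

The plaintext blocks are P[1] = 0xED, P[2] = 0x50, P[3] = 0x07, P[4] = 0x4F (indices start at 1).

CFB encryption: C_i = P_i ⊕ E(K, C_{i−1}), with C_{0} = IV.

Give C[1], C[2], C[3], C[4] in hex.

C[1] = 0x73, C[2] = 0x85, C[3] = 0x18, C[4] = 0xE5

C[1]: E(K, 0x04) = 0x9E; 0xED ⊕ 0x9E = 0x73.
C[2]: E(K, 0x73) = 0xD5; 0x50 ⊕ 0xD5 = 0x85.
C[3]: E(K, 0x85) = 0x1F; 0x07 ⊕ 0x1F = 0x18.
C[4]: E(K, 0x18) = 0xAA; 0x4F ⊕ 0xAA = 0xE5.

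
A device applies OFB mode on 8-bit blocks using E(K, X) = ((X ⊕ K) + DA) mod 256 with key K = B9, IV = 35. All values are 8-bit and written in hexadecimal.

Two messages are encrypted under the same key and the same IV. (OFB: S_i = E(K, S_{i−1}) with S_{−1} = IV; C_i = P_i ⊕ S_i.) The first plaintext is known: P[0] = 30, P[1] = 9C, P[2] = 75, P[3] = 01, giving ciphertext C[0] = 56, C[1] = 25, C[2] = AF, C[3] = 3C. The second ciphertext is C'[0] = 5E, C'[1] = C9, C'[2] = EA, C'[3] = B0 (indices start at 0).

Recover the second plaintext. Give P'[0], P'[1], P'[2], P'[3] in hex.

P'[0] = 38, P'[1] = 70, P'[2] = 30, P'[3] = 8D

In OFB with a reused IV, both messages share the same keystream S_i, so C_i ⊕ C'_i = P_i ⊕ P'_i and thus P'_i = P_i ⊕ C_i ⊕ C'_i.
P'[0]: 30 ⊕ 56 ⊕ 5E = 38.
P'[1]: 9C ⊕ 25 ⊕ C9 = 70.
P'[2]: 75 ⊕ AF ⊕ EA = 30.
P'[3]: 01 ⊕ 3C ⊕ B0 = 8D.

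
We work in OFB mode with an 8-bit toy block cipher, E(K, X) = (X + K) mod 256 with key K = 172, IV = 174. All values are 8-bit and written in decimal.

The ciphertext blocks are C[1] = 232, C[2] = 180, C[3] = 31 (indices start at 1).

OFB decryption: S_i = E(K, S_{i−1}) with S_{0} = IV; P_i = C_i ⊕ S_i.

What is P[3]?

P[3] = 173

P[1]: S = E(K, 174) = 90; 232 ⊕ 90 = 178.
P[2]: S = E(K, 90) = 6; 180 ⊕ 6 = 178.
P[3]: S = E(K, 6) = 178; 31 ⊕ 178 = 173.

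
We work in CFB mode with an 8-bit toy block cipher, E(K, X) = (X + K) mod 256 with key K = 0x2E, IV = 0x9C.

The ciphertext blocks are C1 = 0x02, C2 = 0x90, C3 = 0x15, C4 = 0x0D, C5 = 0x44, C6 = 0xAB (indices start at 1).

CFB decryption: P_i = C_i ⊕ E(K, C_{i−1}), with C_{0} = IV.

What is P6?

P6 = 0xD9

P6: E(K, 0x44) = 0x72; 0xAB ⊕ 0x72 = 0xD9.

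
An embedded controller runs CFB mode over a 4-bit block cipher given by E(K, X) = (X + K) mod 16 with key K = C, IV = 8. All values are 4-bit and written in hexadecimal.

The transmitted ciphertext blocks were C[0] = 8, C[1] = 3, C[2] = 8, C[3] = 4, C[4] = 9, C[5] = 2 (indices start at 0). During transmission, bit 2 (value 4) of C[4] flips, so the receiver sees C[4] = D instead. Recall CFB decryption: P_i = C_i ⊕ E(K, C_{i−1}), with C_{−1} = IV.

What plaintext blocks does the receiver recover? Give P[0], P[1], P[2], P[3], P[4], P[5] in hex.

P[0] = C, P[1] = 7, P[2] = 7, P[3] = 0, P[4] = D, P[5] = B

Only C[4] changed, to D. In CFB, a change in C_i flips the same bit in P_i and garbles P_{i+1}. Decrypting the received ciphertext:
P[0]: E(K, 8) = 4; 8 ⊕ 4 = C.
P[1]: E(K, 8) = 4; 3 ⊕ 4 = 7.
P[2]: E(K, 3) = F; 8 ⊕ F = 7.
P[3]: E(K, 8) = 4; 4 ⊕ 4 = 0.
P[4]: E(K, 4) = 0; D ⊕ 0 = D.
P[5]: E(K, D) = 9; 2 ⊕ 9 = B.
Blocks that differ from the original plaintext: P[4], P[5].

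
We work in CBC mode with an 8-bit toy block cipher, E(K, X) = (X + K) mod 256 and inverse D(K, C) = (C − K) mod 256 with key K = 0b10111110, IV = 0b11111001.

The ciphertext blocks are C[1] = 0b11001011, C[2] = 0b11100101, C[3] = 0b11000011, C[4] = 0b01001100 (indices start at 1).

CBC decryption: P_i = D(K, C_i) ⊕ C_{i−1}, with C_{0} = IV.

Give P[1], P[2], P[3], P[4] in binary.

P[1]: D(K, 0b11001011) = 0b00001101; 0b00001101 ⊕ 0b11111001 = 0b11110100.
P[2]: D(K, 0b11100101) = 0b00100111; 0b00100111 ⊕ 0b11001011 = 0b11101100.
P[3]: D(K, 0b11000011) = 0b00000101; 0b00000101 ⊕ 0b11100101 = 0b11100000.
P[4]: D(K, 0b01001100) = 0b10001110; 0b10001110 ⊕ 0b11000011 = 0b01001101.

P[1] = 0b11110100, P[2] = 0b11101100, P[3] = 0b11100000, P[4] = 0b01001101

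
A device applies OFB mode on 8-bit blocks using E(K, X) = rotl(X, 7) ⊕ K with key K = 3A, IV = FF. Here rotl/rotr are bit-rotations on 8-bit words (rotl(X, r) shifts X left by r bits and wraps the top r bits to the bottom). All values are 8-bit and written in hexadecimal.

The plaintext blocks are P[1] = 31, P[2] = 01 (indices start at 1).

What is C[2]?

C[2] = D9

OFB encryption: S_i = E(K, S_{i−1}) with S_{0} = IV; C_i = P_i ⊕ S_i.
C[1]: S = E(K, FF) = C5; 31 ⊕ C5 = F4.
C[2]: S = E(K, C5) = D8; 01 ⊕ D8 = D9.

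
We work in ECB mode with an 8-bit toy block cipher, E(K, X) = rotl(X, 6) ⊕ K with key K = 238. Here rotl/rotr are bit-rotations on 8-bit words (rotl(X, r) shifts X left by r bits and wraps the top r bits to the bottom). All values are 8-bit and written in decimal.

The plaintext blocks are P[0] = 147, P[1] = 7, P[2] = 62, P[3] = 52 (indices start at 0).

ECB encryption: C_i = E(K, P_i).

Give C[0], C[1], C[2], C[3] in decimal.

C[0] = 10, C[1] = 47, C[2] = 97, C[3] = 227

C[0]: E(K, 147) = 10.
C[1]: E(K, 7) = 47.
C[2]: E(K, 62) = 97.
C[3]: E(K, 52) = 227.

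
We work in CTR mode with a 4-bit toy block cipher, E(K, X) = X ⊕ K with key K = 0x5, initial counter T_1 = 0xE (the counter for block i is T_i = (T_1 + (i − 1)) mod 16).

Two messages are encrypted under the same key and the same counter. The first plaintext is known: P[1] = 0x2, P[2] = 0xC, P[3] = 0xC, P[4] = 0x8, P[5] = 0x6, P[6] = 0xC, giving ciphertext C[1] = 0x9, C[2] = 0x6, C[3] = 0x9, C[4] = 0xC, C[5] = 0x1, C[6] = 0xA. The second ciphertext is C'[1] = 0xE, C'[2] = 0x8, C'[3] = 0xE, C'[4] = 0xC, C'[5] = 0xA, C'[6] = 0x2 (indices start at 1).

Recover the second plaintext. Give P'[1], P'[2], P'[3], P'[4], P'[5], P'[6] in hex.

In CTR with a reused counter, both messages share the same keystream S_i, so C_i ⊕ C'_i = P_i ⊕ P'_i and thus P'_i = P_i ⊕ C_i ⊕ C'_i.
P'[1]: 0x2 ⊕ 0x9 ⊕ 0xE = 0x5.
P'[2]: 0xC ⊕ 0x6 ⊕ 0x8 = 0x2.
P'[3]: 0xC ⊕ 0x9 ⊕ 0xE = 0xB.
P'[4]: 0x8 ⊕ 0xC ⊕ 0xC = 0x8.
P'[5]: 0x6 ⊕ 0x1 ⊕ 0xA = 0xD.
P'[6]: 0xC ⊕ 0xA ⊕ 0x2 = 0x4.

P'[1] = 0x5, P'[2] = 0x2, P'[3] = 0xB, P'[4] = 0x8, P'[5] = 0xD, P'[6] = 0x4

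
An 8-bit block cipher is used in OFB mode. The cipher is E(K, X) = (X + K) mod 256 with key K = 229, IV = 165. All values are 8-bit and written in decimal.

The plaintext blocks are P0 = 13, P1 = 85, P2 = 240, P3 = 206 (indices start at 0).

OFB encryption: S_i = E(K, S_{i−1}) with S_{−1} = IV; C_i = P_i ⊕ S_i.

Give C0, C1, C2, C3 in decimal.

C0: S = E(K, 165) = 138; 13 ⊕ 138 = 135.
C1: S = E(K, 138) = 111; 85 ⊕ 111 = 58.
C2: S = E(K, 111) = 84; 240 ⊕ 84 = 164.
C3: S = E(K, 84) = 57; 206 ⊕ 57 = 247.

C0 = 135, C1 = 58, C2 = 164, C3 = 247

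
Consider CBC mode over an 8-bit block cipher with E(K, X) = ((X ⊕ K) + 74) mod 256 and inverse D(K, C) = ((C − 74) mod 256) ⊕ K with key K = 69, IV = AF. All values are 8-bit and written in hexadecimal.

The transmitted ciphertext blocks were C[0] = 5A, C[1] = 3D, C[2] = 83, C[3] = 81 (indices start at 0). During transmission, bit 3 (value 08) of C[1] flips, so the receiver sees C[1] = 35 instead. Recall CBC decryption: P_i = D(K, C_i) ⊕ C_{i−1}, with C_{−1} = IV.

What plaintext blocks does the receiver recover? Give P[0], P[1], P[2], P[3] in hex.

Only C[1] changed, to 35. In CBC, a change in C_i garbles P_i and flips the same bit in P_{i+1}. Decrypting the received ciphertext:
P[0]: D(K, 5A) = 8F; 8F ⊕ AF = 20.
P[1]: D(K, 35) = A8; A8 ⊕ 5A = F2.
P[2]: D(K, 83) = 66; 66 ⊕ 35 = 53.
P[3]: D(K, 81) = 64; 64 ⊕ 83 = E7.
Blocks that differ from the original plaintext: P[1], P[2].

P[0] = 20, P[1] = F2, P[2] = 53, P[3] = E7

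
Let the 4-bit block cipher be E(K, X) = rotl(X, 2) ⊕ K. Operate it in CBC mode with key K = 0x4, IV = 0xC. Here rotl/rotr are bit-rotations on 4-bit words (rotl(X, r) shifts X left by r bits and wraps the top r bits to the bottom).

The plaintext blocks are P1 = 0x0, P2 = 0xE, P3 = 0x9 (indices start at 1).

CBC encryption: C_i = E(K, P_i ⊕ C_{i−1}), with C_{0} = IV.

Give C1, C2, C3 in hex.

C1: P1 ⊕ 0xC = 0xC; E(K, 0xC) = 0x7.
C2: P2 ⊕ 0x7 = 0x9; E(K, 0x9) = 0x2.
C3: P3 ⊕ 0x2 = 0xB; E(K, 0xB) = 0xA.

C1 = 0x7, C2 = 0x2, C3 = 0xA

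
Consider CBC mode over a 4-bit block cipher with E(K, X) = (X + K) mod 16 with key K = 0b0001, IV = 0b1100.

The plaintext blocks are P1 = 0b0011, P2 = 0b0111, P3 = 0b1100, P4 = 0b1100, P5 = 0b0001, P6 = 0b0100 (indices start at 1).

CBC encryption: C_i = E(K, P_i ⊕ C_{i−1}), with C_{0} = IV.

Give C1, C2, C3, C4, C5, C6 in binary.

C1 = 0b0000, C2 = 0b1000, C3 = 0b0101, C4 = 0b1010, C5 = 0b1100, C6 = 0b1001

C1: P1 ⊕ 0b1100 = 0b1111; E(K, 0b1111) = 0b0000.
C2: P2 ⊕ 0b0000 = 0b0111; E(K, 0b0111) = 0b1000.
C3: P3 ⊕ 0b1000 = 0b0100; E(K, 0b0100) = 0b0101.
C4: P4 ⊕ 0b0101 = 0b1001; E(K, 0b1001) = 0b1010.
C5: P5 ⊕ 0b1010 = 0b1011; E(K, 0b1011) = 0b1100.
C6: P6 ⊕ 0b1100 = 0b1000; E(K, 0b1000) = 0b1001.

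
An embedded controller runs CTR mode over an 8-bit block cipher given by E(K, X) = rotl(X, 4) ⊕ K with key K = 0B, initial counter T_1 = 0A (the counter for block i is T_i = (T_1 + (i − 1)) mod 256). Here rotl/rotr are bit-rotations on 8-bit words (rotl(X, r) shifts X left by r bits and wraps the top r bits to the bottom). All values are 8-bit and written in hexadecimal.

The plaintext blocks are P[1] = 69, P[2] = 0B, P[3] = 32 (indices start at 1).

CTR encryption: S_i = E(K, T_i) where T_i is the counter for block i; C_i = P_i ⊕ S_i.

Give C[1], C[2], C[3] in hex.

C[1] = C2, C[2] = B0, C[3] = F9

C[1]: T = 0A, S = E(K, T) = AB; 69 ⊕ AB = C2.
C[2]: T = 0B, S = E(K, T) = BB; 0B ⊕ BB = B0.
C[3]: T = 0C, S = E(K, T) = CB; 32 ⊕ CB = F9.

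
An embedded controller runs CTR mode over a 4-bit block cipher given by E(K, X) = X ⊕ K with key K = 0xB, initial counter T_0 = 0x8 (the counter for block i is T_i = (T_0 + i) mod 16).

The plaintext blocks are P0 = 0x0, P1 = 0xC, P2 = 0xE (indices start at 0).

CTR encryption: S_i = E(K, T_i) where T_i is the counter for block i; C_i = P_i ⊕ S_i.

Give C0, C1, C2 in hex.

C0 = 0x3, C1 = 0xE, C2 = 0xF

C0: T = 0x8, S = E(K, T) = 0x3; 0x0 ⊕ 0x3 = 0x3.
C1: T = 0x9, S = E(K, T) = 0x2; 0xC ⊕ 0x2 = 0xE.
C2: T = 0xA, S = E(K, T) = 0x1; 0xE ⊕ 0x1 = 0xF.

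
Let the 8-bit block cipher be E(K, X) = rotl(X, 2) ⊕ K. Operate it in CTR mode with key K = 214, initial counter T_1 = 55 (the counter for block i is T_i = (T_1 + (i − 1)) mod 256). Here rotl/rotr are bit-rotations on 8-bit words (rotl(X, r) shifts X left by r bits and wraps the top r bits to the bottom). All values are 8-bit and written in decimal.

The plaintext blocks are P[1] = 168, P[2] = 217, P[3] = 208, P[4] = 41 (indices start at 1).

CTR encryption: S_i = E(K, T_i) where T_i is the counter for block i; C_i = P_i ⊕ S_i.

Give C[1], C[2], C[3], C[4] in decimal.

C[1]: T = 55, S = E(K, T) = 10; 168 ⊕ 10 = 162.
C[2]: T = 56, S = E(K, T) = 54; 217 ⊕ 54 = 239.
C[3]: T = 57, S = E(K, T) = 50; 208 ⊕ 50 = 226.
C[4]: T = 58, S = E(K, T) = 62; 41 ⊕ 62 = 23.

C[1] = 162, C[2] = 239, C[3] = 226, C[4] = 23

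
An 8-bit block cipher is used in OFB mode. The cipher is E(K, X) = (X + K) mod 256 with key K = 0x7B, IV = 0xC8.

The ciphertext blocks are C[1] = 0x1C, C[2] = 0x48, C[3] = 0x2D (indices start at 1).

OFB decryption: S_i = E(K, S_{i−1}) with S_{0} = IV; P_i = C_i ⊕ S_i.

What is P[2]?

P[2] = 0xF6

P[1]: S = E(K, 0xC8) = 0x43; 0x1C ⊕ 0x43 = 0x5F.
P[2]: S = E(K, 0x43) = 0xBE; 0x48 ⊕ 0xBE = 0xF6.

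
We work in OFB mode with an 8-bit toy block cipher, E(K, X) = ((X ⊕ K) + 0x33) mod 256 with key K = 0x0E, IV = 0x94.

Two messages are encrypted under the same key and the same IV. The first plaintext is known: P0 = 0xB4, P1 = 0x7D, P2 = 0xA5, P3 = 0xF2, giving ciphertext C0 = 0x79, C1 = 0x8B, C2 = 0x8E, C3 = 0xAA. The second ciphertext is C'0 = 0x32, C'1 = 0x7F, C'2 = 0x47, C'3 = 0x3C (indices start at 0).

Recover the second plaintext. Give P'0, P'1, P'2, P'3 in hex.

In OFB with a reused IV, both messages share the same keystream S_i, so C_i ⊕ C'_i = P_i ⊕ P'_i and thus P'_i = P_i ⊕ C_i ⊕ C'_i.
P'0: 0xB4 ⊕ 0x79 ⊕ 0x32 = 0xFF.
P'1: 0x7D ⊕ 0x8B ⊕ 0x7F = 0x89.
P'2: 0xA5 ⊕ 0x8E ⊕ 0x47 = 0x6C.
P'3: 0xF2 ⊕ 0xAA ⊕ 0x3C = 0x64.

P'0 = 0xFF, P'1 = 0x89, P'2 = 0x6C, P'3 = 0x64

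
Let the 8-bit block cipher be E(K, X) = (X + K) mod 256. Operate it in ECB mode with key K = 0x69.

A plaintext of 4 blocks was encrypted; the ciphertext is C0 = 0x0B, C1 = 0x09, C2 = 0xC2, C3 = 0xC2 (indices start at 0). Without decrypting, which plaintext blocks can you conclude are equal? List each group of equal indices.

P2 = P3

ECB encrypts each block independently with the same key, so equal ciphertext blocks imply equal plaintext blocks.
C2 = C3 = 0xC2, so P2 = P3.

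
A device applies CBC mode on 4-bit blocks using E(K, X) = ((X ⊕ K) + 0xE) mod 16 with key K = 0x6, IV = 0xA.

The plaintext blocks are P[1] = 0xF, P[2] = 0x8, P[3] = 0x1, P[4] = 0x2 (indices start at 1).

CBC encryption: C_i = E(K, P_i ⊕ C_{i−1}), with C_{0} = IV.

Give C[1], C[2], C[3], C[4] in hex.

C[1]: P[1] ⊕ 0xA = 0x5; E(K, 0x5) = 0x1.
C[2]: P[2] ⊕ 0x1 = 0x9; E(K, 0x9) = 0xD.
C[3]: P[3] ⊕ 0xD = 0xC; E(K, 0xC) = 0x8.
C[4]: P[4] ⊕ 0x8 = 0xA; E(K, 0xA) = 0xA.

C[1] = 0x1, C[2] = 0xD, C[3] = 0x8, C[4] = 0xA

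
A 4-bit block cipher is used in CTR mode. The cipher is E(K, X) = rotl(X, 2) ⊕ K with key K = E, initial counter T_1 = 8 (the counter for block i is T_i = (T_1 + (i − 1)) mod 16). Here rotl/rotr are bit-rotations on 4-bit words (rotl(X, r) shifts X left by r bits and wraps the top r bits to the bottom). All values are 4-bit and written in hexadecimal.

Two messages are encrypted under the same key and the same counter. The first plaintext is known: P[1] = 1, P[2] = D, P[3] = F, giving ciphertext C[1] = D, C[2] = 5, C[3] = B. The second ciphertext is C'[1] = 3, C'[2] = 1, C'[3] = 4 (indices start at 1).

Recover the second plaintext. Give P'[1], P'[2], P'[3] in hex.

In CTR with a reused counter, both messages share the same keystream S_i, so C_i ⊕ C'_i = P_i ⊕ P'_i and thus P'_i = P_i ⊕ C_i ⊕ C'_i.
P'[1]: 1 ⊕ D ⊕ 3 = F.
P'[2]: D ⊕ 5 ⊕ 1 = 9.
P'[3]: F ⊕ B ⊕ 4 = 0.

P'[1] = F, P'[2] = 9, P'[3] = 0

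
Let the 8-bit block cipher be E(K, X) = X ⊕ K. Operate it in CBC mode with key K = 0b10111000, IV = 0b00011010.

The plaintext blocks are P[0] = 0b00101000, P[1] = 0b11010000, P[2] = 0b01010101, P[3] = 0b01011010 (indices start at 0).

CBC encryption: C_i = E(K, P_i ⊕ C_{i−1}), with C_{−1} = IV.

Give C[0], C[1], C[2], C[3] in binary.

C[0] = 0b10001010, C[1] = 0b11100010, C[2] = 0b00001111, C[3] = 0b11101101

C[0]: P[0] ⊕ 0b00011010 = 0b00110010; E(K, 0b00110010) = 0b10001010.
C[1]: P[1] ⊕ 0b10001010 = 0b01011010; E(K, 0b01011010) = 0b11100010.
C[2]: P[2] ⊕ 0b11100010 = 0b10110111; E(K, 0b10110111) = 0b00001111.
C[3]: P[3] ⊕ 0b00001111 = 0b01010101; E(K, 0b01010101) = 0b11101101.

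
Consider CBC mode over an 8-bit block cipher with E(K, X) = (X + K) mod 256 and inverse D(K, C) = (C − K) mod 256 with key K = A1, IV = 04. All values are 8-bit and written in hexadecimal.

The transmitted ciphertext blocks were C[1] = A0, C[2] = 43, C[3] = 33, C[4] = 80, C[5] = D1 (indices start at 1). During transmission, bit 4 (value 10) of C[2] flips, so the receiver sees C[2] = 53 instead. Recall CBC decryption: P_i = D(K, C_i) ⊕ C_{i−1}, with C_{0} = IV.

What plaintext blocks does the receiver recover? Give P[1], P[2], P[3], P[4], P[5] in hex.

Only C[2] changed, to 53. In CBC, a change in C_i garbles P_i and flips the same bit in P_{i+1}. Decrypting the received ciphertext:
P[1]: D(K, A0) = FF; FF ⊕ 04 = FB.
P[2]: D(K, 53) = B2; B2 ⊕ A0 = 12.
P[3]: D(K, 33) = 92; 92 ⊕ 53 = C1.
P[4]: D(K, 80) = DF; DF ⊕ 33 = EC.
P[5]: D(K, D1) = 30; 30 ⊕ 80 = B0.
Blocks that differ from the original plaintext: P[2], P[3].

P[1] = FB, P[2] = 12, P[3] = C1, P[4] = EC, P[5] = B0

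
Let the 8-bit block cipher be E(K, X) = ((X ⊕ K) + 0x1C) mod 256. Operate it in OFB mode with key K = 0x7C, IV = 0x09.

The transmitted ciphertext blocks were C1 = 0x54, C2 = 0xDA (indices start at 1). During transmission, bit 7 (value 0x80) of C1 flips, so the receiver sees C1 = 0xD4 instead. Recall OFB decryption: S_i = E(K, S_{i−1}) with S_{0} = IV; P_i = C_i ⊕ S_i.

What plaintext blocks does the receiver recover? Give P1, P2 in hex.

Only C1 changed, to 0xD4. In OFB, a change in C_i flips the same bit in P_i only; the keystream is unaffected. Decrypting the received ciphertext:
P1: S = E(K, 0x09) = 0x91; 0xD4 ⊕ 0x91 = 0x45.
P2: S = E(K, 0x91) = 0x09; 0xDA ⊕ 0x09 = 0xD3.
Blocks that differ from the original plaintext: P1.

P1 = 0x45, P2 = 0xD3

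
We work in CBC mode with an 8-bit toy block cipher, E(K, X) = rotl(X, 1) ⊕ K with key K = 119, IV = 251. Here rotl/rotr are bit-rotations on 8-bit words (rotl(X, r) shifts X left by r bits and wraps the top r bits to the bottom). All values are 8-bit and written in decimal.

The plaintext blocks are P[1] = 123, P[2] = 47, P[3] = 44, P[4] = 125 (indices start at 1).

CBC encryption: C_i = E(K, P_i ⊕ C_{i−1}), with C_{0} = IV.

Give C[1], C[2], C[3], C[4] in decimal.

C[1]: P[1] ⊕ 251 = 128; E(K, 128) = 118.
C[2]: P[2] ⊕ 118 = 89; E(K, 89) = 197.
C[3]: P[3] ⊕ 197 = 233; E(K, 233) = 164.
C[4]: P[4] ⊕ 164 = 217; E(K, 217) = 196.

C[1] = 118, C[2] = 197, C[3] = 164, C[4] = 196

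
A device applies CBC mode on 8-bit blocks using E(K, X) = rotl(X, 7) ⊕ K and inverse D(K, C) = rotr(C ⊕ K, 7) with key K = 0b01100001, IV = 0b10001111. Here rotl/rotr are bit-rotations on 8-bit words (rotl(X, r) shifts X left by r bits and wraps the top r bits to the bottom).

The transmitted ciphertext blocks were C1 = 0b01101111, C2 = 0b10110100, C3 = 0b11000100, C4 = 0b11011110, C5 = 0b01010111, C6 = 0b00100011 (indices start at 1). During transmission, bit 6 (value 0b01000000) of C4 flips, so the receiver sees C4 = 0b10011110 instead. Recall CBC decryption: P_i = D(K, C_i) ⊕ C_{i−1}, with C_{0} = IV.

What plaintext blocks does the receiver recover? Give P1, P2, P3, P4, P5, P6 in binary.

Only C4 changed, to 0b10011110. In CBC, a change in C_i garbles P_i and flips the same bit in P_{i+1}. Decrypting the received ciphertext:
P1: D(K, 0b01101111) = 0b00011100; 0b00011100 ⊕ 0b10001111 = 0b10010011.
P2: D(K, 0b10110100) = 0b10101011; 0b10101011 ⊕ 0b01101111 = 0b11000100.
P3: D(K, 0b11000100) = 0b01001011; 0b01001011 ⊕ 0b10110100 = 0b11111111.
P4: D(K, 0b10011110) = 0b11111111; 0b11111111 ⊕ 0b11000100 = 0b00111011.
P5: D(K, 0b01010111) = 0b01101100; 0b01101100 ⊕ 0b10011110 = 0b11110010.
P6: D(K, 0b00100011) = 0b10000100; 0b10000100 ⊕ 0b01010111 = 0b11010011.
Blocks that differ from the original plaintext: P4, P5.

P1 = 0b10010011, P2 = 0b11000100, P3 = 0b11111111, P4 = 0b00111011, P5 = 0b11110010, P6 = 0b11010011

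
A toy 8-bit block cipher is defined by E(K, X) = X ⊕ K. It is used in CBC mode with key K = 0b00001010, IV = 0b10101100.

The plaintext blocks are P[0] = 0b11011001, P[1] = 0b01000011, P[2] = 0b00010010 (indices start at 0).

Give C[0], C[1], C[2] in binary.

CBC encryption: C_i = E(K, P_i ⊕ C_{i−1}), with C_{−1} = IV.
C[0]: P[0] ⊕ 0b10101100 = 0b01110101; E(K, 0b01110101) = 0b01111111.
C[1]: P[1] ⊕ 0b01111111 = 0b00111100; E(K, 0b00111100) = 0b00110110.
C[2]: P[2] ⊕ 0b00110110 = 0b00100100; E(K, 0b00100100) = 0b00101110.

C[0] = 0b01111111, C[1] = 0b00110110, C[2] = 0b00101110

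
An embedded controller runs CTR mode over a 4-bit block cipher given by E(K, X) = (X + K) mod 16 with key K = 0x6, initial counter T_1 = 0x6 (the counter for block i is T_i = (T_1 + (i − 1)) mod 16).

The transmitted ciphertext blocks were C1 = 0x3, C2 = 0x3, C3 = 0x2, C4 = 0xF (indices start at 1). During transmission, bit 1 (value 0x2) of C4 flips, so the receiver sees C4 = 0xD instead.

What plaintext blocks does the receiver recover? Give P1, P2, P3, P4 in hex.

P1 = 0xF, P2 = 0xE, P3 = 0xC, P4 = 0x2

CTR decryption: S_i = E(K, T_i) where T_i is the counter for block i; P_i = C_i ⊕ S_i.
Only C4 changed, to 0xD. In CTR, a change in C_i flips the same bit in P_i only; the keystream is unaffected. Decrypting the received ciphertext:
P1: T = 0x6, S = E(K, T) = 0xC; 0x3 ⊕ 0xC = 0xF.
P2: T = 0x7, S = E(K, T) = 0xD; 0x3 ⊕ 0xD = 0xE.
P3: T = 0x8, S = E(K, T) = 0xE; 0x2 ⊕ 0xE = 0xC.
P4: T = 0x9, S = E(K, T) = 0xF; 0xD ⊕ 0xF = 0x2.
Blocks that differ from the original plaintext: P4.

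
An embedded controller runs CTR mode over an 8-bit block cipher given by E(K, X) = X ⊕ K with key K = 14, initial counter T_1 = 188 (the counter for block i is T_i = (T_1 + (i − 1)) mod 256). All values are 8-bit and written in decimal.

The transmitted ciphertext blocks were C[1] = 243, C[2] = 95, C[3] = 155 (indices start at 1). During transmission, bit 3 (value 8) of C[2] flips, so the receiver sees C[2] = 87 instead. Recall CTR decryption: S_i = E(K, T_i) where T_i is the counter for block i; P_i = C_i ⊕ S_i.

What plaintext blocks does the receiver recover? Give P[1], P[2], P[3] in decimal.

P[1] = 65, P[2] = 228, P[3] = 43

Only C[2] changed, to 87. In CTR, a change in C_i flips the same bit in P_i only; the keystream is unaffected. Decrypting the received ciphertext:
P[1]: T = 188, S = E(K, T) = 178; 243 ⊕ 178 = 65.
P[2]: T = 189, S = E(K, T) = 179; 87 ⊕ 179 = 228.
P[3]: T = 190, S = E(K, T) = 176; 155 ⊕ 176 = 43.
Blocks that differ from the original plaintext: P[2].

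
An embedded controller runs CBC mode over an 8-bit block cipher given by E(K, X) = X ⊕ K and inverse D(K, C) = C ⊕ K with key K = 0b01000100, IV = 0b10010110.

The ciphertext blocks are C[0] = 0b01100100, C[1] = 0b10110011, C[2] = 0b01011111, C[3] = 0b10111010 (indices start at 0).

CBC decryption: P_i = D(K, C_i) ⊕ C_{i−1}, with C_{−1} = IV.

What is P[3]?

P[3]: D(K, 0b10111010) = 0b11111110; 0b11111110 ⊕ 0b01011111 = 0b10100001.

P[3] = 0b10100001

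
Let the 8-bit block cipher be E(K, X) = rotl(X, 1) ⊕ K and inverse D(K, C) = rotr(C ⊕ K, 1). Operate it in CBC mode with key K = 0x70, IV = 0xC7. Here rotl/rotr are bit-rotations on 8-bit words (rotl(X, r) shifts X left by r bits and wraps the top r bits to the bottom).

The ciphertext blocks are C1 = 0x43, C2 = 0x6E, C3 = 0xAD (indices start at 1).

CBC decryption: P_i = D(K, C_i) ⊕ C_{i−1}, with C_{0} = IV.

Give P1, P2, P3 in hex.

P1: D(K, 0x43) = 0x99; 0x99 ⊕ 0xC7 = 0x5E.
P2: D(K, 0x6E) = 0x0F; 0x0F ⊕ 0x43 = 0x4C.
P3: D(K, 0xAD) = 0xEE; 0xEE ⊕ 0x6E = 0x80.

P1 = 0x5E, P2 = 0x4C, P3 = 0x80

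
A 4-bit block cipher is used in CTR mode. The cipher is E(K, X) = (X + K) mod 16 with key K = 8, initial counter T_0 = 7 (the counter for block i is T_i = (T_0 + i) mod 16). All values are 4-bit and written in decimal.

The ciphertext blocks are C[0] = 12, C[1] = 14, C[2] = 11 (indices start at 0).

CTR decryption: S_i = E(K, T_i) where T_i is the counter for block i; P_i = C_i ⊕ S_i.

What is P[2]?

P[2]: T = 9, S = E(K, T) = 1; 11 ⊕ 1 = 10.

P[2] = 10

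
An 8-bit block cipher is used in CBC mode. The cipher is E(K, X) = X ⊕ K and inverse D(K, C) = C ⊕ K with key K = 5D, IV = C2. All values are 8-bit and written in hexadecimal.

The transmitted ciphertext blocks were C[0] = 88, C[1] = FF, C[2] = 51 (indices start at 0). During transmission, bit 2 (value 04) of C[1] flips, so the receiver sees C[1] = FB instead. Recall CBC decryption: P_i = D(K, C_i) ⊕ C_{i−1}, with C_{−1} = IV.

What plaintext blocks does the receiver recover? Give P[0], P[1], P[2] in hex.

Only C[1] changed, to FB. In CBC, a change in C_i garbles P_i and flips the same bit in P_{i+1}. Decrypting the received ciphertext:
P[0]: D(K, 88) = D5; D5 ⊕ C2 = 17.
P[1]: D(K, FB) = A6; A6 ⊕ 88 = 2E.
P[2]: D(K, 51) = 0C; 0C ⊕ FB = F7.
Blocks that differ from the original plaintext: P[1], P[2].

P[0] = 17, P[1] = 2E, P[2] = F7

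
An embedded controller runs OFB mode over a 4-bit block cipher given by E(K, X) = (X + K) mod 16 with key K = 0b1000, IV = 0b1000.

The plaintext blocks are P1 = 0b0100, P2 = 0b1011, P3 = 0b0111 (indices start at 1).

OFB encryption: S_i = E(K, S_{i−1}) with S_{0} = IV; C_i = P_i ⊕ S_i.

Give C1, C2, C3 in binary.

C1: S = E(K, 0b1000) = 0b0000; 0b0100 ⊕ 0b0000 = 0b0100.
C2: S = E(K, 0b0000) = 0b1000; 0b1011 ⊕ 0b1000 = 0b0011.
C3: S = E(K, 0b1000) = 0b0000; 0b0111 ⊕ 0b0000 = 0b0111.

C1 = 0b0100, C2 = 0b0011, C3 = 0b0111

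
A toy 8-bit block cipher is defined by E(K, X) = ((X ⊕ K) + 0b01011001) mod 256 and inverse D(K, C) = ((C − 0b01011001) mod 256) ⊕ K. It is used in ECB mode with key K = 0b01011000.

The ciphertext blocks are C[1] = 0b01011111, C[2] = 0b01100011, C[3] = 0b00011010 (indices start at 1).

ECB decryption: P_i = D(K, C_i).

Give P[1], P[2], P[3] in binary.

P[1]: D(K, 0b01011111) = 0b01011110.
P[2]: D(K, 0b01100011) = 0b01010010.
P[3]: D(K, 0b00011010) = 0b10011001.

P[1] = 0b01011110, P[2] = 0b01010010, P[3] = 0b10011001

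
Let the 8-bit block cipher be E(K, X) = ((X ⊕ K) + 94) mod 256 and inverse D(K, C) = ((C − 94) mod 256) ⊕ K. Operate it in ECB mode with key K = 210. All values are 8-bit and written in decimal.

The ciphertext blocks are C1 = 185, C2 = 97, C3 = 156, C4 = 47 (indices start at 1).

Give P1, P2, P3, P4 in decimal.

ECB decryption: P_i = D(K, C_i).
P1: D(K, 185) = 137.
P2: D(K, 97) = 209.
P3: D(K, 156) = 236.
P4: D(K, 47) = 3.

P1 = 137, P2 = 209, P3 = 236, P4 = 3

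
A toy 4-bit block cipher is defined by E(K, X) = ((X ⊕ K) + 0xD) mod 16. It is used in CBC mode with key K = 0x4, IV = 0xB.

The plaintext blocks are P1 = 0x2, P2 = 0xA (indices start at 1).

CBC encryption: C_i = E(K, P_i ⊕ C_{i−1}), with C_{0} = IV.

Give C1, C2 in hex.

C1: P1 ⊕ 0xB = 0x9; E(K, 0x9) = 0xA.
C2: P2 ⊕ 0xA = 0x0; E(K, 0x0) = 0x1.

C1 = 0xA, C2 = 0x1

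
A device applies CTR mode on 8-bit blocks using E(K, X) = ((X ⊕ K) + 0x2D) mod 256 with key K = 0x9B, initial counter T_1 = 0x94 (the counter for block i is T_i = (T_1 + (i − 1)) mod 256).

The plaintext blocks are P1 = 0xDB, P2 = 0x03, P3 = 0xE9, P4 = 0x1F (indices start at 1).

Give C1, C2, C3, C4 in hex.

C1 = 0xE7, C2 = 0x38, C3 = 0xD3, C4 = 0x26

CTR encryption: S_i = E(K, T_i) where T_i is the counter for block i; C_i = P_i ⊕ S_i.
C1: T = 0x94, S = E(K, T) = 0x3C; 0xDB ⊕ 0x3C = 0xE7.
C2: T = 0x95, S = E(K, T) = 0x3B; 0x03 ⊕ 0x3B = 0x38.
C3: T = 0x96, S = E(K, T) = 0x3A; 0xE9 ⊕ 0x3A = 0xD3.
C4: T = 0x97, S = E(K, T) = 0x39; 0x1F ⊕ 0x39 = 0x26.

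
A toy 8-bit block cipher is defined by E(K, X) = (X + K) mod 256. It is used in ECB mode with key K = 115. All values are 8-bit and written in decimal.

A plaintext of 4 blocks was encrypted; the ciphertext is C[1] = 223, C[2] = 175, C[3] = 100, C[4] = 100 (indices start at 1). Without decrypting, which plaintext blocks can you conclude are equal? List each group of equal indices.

ECB encrypts each block independently with the same key, so equal ciphertext blocks imply equal plaintext blocks.
C[3] = C[4] = 100, so P[3] = P[4].

P[3] = P[4]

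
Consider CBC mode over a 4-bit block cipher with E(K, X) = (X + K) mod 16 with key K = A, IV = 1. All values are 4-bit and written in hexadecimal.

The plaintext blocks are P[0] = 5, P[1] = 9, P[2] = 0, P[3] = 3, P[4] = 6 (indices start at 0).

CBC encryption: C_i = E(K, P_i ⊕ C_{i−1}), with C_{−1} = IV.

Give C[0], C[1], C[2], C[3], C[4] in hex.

C[0]: P[0] ⊕ 1 = 4; E(K, 4) = E.
C[1]: P[1] ⊕ E = 7; E(K, 7) = 1.
C[2]: P[2] ⊕ 1 = 1; E(K, 1) = B.
C[3]: P[3] ⊕ B = 8; E(K, 8) = 2.
C[4]: P[4] ⊕ 2 = 4; E(K, 4) = E.

C[0] = E, C[1] = 1, C[2] = B, C[3] = 2, C[4] = E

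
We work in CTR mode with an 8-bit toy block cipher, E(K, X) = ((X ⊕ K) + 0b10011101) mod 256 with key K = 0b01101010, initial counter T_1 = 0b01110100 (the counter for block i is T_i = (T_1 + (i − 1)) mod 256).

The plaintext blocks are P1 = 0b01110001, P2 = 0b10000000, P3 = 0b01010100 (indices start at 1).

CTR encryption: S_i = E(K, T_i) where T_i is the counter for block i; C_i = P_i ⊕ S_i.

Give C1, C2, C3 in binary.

C1: T = 0b01110100, S = E(K, T) = 0b10111011; 0b01110001 ⊕ 0b10111011 = 0b11001010.
C2: T = 0b01110101, S = E(K, T) = 0b10111100; 0b10000000 ⊕ 0b10111100 = 0b00111100.
C3: T = 0b01110110, S = E(K, T) = 0b10111001; 0b01010100 ⊕ 0b10111001 = 0b11101101.

C1 = 0b11001010, C2 = 0b00111100, C3 = 0b11101101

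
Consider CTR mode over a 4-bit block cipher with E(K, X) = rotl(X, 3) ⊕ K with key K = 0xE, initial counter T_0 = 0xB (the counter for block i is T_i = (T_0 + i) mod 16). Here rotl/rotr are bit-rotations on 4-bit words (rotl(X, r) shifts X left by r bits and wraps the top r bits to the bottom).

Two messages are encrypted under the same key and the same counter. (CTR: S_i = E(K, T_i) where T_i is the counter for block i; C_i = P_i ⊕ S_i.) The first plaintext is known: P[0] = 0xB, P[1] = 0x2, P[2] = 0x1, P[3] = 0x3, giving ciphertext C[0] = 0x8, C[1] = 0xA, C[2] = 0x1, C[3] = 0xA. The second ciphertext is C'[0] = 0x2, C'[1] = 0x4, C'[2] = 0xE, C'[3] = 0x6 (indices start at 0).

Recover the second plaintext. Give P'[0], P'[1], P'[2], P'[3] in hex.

In CTR with a reused counter, both messages share the same keystream S_i, so C_i ⊕ C'_i = P_i ⊕ P'_i and thus P'_i = P_i ⊕ C_i ⊕ C'_i.
P'[0]: 0xB ⊕ 0x8 ⊕ 0x2 = 0x1.
P'[1]: 0x2 ⊕ 0xA ⊕ 0x4 = 0xC.
P'[2]: 0x1 ⊕ 0x1 ⊕ 0xE = 0xE.
P'[3]: 0x3 ⊕ 0xA ⊕ 0x6 = 0xF.

P'[0] = 0x1, P'[1] = 0xC, P'[2] = 0xE, P'[3] = 0xF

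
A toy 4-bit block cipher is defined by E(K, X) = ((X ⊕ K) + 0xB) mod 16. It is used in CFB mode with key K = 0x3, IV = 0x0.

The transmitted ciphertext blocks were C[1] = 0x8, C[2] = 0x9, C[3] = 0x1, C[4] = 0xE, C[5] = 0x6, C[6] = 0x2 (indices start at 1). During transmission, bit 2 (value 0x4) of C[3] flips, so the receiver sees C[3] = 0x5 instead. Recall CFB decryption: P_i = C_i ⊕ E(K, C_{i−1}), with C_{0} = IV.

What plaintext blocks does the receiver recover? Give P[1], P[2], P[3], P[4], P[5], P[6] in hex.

P[1] = 0x6, P[2] = 0xF, P[3] = 0x0, P[4] = 0xF, P[5] = 0xE, P[6] = 0x2

Only C[3] changed, to 0x5. In CFB, a change in C_i flips the same bit in P_i and garbles P_{i+1}. Decrypting the received ciphertext:
P[1]: E(K, 0x0) = 0xE; 0x8 ⊕ 0xE = 0x6.
P[2]: E(K, 0x8) = 0x6; 0x9 ⊕ 0x6 = 0xF.
P[3]: E(K, 0x9) = 0x5; 0x5 ⊕ 0x5 = 0x0.
P[4]: E(K, 0x5) = 0x1; 0xE ⊕ 0x1 = 0xF.
P[5]: E(K, 0xE) = 0x8; 0x6 ⊕ 0x8 = 0xE.
P[6]: E(K, 0x6) = 0x0; 0x2 ⊕ 0x0 = 0x2.
Blocks that differ from the original plaintext: P[3], P[4].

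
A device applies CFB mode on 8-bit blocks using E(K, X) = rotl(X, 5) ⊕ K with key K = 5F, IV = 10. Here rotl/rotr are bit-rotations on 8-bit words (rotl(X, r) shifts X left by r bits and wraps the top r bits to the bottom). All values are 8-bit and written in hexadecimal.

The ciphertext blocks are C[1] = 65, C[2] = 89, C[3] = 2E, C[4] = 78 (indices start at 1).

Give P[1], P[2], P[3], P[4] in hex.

P[1] = 38, P[2] = 7A, P[3] = 40, P[4] = E2

CFB decryption: P_i = C_i ⊕ E(K, C_{i−1}), with C_{0} = IV.
P[1]: E(K, 10) = 5D; 65 ⊕ 5D = 38.
P[2]: E(K, 65) = F3; 89 ⊕ F3 = 7A.
P[3]: E(K, 89) = 6E; 2E ⊕ 6E = 40.
P[4]: E(K, 2E) = 9A; 78 ⊕ 9A = E2.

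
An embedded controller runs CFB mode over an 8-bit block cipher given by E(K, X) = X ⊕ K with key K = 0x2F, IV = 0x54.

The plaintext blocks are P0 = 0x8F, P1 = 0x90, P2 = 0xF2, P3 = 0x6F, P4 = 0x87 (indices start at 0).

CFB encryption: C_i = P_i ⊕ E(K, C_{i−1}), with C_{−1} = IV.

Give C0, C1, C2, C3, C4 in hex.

C0: E(K, 0x54) = 0x7B; 0x8F ⊕ 0x7B = 0xF4.
C1: E(K, 0xF4) = 0xDB; 0x90 ⊕ 0xDB = 0x4B.
C2: E(K, 0x4B) = 0x64; 0xF2 ⊕ 0x64 = 0x96.
C3: E(K, 0x96) = 0xB9; 0x6F ⊕ 0xB9 = 0xD6.
C4: E(K, 0xD6) = 0xF9; 0x87 ⊕ 0xF9 = 0x7E.

C0 = 0xF4, C1 = 0x4B, C2 = 0x96, C3 = 0xD6, C4 = 0x7E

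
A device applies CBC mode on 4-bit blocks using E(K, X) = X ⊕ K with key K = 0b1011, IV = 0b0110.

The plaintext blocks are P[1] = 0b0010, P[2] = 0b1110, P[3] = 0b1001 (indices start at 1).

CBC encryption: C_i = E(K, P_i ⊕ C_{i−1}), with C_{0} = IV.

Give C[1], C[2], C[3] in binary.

C[1] = 0b1111, C[2] = 0b1010, C[3] = 0b1000

C[1]: P[1] ⊕ 0b0110 = 0b0100; E(K, 0b0100) = 0b1111.
C[2]: P[2] ⊕ 0b1111 = 0b0001; E(K, 0b0001) = 0b1010.
C[3]: P[3] ⊕ 0b1010 = 0b0011; E(K, 0b0011) = 0b1000.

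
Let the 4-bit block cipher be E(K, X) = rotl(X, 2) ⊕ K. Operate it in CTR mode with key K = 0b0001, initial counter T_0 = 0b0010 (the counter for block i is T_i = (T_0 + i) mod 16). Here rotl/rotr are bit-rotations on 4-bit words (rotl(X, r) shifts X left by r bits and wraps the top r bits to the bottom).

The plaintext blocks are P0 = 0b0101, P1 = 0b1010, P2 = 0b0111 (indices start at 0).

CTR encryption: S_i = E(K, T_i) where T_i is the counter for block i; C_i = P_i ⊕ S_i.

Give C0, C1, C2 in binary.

C0: T = 0b0010, S = E(K, T) = 0b1001; 0b0101 ⊕ 0b1001 = 0b1100.
C1: T = 0b0011, S = E(K, T) = 0b1101; 0b1010 ⊕ 0b1101 = 0b0111.
C2: T = 0b0100, S = E(K, T) = 0b0000; 0b0111 ⊕ 0b0000 = 0b0111.

C0 = 0b1100, C1 = 0b0111, C2 = 0b0111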